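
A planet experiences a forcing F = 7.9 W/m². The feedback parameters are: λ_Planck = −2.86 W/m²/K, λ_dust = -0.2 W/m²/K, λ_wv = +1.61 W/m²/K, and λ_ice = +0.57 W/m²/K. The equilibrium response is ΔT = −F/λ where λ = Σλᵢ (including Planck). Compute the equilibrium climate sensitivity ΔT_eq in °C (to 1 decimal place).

9.0 °C

Net feedback parameter λ = (−2.86) + (-0.2) + (+1.61) + (+0.57) = -0.88 W/m²/K.
ΔT = −F/λ = −7.9/(-0.88) = 9.0 °C.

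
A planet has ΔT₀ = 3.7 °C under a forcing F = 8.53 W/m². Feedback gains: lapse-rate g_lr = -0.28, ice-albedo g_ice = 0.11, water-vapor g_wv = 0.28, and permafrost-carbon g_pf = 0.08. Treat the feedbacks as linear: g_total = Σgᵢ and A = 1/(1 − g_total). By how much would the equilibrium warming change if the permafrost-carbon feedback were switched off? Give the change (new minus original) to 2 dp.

-0.41 °C

Original: g = 0.19, ΔT = 3.7/(1−0.19) = 4.5679 °C.
Without permafrost-carbon: g' = 0.11, ΔT' = 3.7/(1−0.11) = 4.1573 °C.
Change = 4.1573 − 4.5679 = -0.41 °C.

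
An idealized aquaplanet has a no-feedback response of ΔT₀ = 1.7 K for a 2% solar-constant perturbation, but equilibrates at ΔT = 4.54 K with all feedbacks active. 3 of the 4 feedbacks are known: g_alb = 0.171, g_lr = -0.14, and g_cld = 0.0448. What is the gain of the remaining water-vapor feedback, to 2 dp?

0.55

Amplification A = ΔT/ΔT₀ = 4.54/1.7 = 2.671.
Total gain g = 1 − 1/A = 1 − 1/2.671 = 0.6256.
Known gains sum to 0.171 − 0.14 + 0.0448 = 0.0758.
g_wv = 0.6256 − 0.0758 = 0.55.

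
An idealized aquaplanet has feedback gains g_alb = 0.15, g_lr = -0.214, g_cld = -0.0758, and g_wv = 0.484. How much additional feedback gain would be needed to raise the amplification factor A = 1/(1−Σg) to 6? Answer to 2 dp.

Current total gain = 0.3442.
Target gain for A = 6: g* = 1 − 1/6 = 0.8333.
Additional gain needed = 0.8333 − 0.3442 = 0.49.

0.49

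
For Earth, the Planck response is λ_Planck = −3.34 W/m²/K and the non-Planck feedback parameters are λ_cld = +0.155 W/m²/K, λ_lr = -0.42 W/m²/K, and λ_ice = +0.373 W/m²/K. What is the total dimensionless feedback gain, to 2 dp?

Convert to gains: g_cld = 0.155/3.34 = 0.04641; g_lr = -0.42/3.34 = -0.1257; g_ice = 0.373/3.34 = 0.1117.
Total gain g = 0.03241.

0.03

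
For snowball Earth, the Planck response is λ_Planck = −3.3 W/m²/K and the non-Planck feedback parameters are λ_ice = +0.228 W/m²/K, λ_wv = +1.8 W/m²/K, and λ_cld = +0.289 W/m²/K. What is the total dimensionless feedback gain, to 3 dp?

0.702

Convert to gains: g_ice = 0.228/3.3 = 0.06909; g_wv = 1.8/3.3 = 0.5455; g_cld = 0.289/3.3 = 0.08758.
Total gain g = 0.70217.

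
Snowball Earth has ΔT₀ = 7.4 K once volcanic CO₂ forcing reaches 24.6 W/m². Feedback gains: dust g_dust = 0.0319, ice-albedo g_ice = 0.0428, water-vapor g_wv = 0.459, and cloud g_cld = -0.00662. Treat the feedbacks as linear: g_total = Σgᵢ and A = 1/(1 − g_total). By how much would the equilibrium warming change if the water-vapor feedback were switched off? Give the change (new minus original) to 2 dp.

Original: g = 0.52708, ΔT = 7.4/(1−0.52708) = 15.6475 K.
Without water-vapor: g' = 0.06808, ΔT' = 7.4/(1−0.06808) = 7.9406 K.
Change = 7.9406 − 15.6475 = -7.71 K.

-7.71 K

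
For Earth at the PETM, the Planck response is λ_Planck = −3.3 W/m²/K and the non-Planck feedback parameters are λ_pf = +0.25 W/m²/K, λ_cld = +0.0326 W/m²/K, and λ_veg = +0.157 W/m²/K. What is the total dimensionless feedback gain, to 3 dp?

Convert to gains: g_pf = 0.25/3.3 = 0.07576; g_cld = 0.0326/3.3 = 0.009879; g_veg = 0.157/3.3 = 0.04758.
Total gain g = 0.133219.

0.133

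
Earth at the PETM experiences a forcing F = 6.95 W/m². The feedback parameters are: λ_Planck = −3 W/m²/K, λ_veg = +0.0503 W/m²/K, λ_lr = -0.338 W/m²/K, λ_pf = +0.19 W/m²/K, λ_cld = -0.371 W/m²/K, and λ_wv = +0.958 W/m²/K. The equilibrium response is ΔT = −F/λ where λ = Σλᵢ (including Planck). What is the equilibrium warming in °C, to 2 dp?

2.77 °C

Net feedback parameter λ = (−3) + (+0.0503) + (-0.338) + (+0.19) + (-0.371) + (+0.958) = -2.5107 W/m²/K.
ΔT = −F/λ = −6.95/(-2.5107) = 2.77 °C.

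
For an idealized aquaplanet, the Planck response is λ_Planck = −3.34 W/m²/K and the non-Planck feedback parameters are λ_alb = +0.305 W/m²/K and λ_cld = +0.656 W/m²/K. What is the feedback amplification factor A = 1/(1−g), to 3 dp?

1.404

Convert to gains: g_alb = 0.305/3.34 = 0.09132; g_cld = 0.656/3.34 = 0.1964.
Total gain g = 0.28772.
A = 1/(1 − 0.28772) = 1.404.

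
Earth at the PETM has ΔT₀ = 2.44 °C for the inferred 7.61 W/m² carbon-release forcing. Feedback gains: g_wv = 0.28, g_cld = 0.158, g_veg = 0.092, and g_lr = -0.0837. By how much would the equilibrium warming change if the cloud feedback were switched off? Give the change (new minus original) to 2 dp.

Original: g = 0.4463, ΔT = 2.44/(1−0.4463) = 4.4067 °C.
Without cloud: g' = 0.2883, ΔT' = 2.44/(1−0.2883) = 3.4284 °C.
Change = 3.4284 − 4.4067 = -0.98 °C.

-0.98 °C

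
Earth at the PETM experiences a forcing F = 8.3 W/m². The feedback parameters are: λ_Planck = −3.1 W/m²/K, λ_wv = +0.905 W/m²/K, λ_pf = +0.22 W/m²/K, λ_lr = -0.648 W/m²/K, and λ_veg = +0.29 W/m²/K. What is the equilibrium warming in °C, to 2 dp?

Net feedback parameter λ = (−3.1) + (+0.905) + (+0.22) + (-0.648) + (+0.29) = -2.333 W/m²/K.
ΔT = −F/λ = −8.3/(-2.333) = 3.56 °C.

3.56 °C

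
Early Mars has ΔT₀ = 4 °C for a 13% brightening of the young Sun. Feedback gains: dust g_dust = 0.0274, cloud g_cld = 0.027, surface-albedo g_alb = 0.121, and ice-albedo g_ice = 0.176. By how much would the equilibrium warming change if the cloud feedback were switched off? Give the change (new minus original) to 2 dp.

-0.25 °C

Original: g = 0.3514, ΔT = 4/(1−0.3514) = 6.1671 °C.
Without cloud: g' = 0.3244, ΔT' = 4/(1−0.3244) = 5.9207 °C.
Change = 5.9207 − 6.1671 = -0.25 °C.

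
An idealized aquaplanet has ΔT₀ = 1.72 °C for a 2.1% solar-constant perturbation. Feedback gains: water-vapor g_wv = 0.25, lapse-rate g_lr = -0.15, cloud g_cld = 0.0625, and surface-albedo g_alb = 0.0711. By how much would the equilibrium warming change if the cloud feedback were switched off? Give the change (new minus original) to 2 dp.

-0.17 °C

Original: g = 0.2336, ΔT = 1.72/(1−0.2336) = 2.2443 °C.
Without cloud: g' = 0.1711, ΔT' = 1.72/(1−0.1711) = 2.0750 °C.
Change = 2.0750 − 2.2443 = -0.17 °C.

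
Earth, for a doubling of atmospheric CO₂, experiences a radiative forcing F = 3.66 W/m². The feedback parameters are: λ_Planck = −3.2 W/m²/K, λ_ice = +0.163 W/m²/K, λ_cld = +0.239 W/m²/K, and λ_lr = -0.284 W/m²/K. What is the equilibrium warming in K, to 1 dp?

Net feedback parameter λ = (−3.2) + (+0.163) + (+0.239) + (-0.284) = -3.082 W/m²/K.
ΔT = −F/λ = −3.66/(-3.082) = 1.2 K.

1.2 K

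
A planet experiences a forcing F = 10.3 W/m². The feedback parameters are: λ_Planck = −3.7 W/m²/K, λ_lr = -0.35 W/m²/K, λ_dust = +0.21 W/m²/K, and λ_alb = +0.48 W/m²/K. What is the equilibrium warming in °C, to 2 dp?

3.07 °C

Net feedback parameter λ = (−3.7) + (-0.35) + (+0.21) + (+0.48) = -3.36 W/m²/K.
ΔT = −F/λ = −10.3/(-3.36) = 3.07 °C.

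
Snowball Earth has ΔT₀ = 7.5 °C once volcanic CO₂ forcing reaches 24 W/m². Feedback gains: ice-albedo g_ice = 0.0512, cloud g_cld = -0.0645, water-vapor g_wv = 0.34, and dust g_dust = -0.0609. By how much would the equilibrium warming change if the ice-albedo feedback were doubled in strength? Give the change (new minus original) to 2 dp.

0.77 °C

Original: g = 0.2658, ΔT = 7.5/(1−0.2658) = 10.2152 °C.
With doubled ice-albedo: g' = 0.317, ΔT' = 7.5/(1−0.317) = 10.9810 °C.
Change = 10.9810 − 10.2152 = 0.77 °C.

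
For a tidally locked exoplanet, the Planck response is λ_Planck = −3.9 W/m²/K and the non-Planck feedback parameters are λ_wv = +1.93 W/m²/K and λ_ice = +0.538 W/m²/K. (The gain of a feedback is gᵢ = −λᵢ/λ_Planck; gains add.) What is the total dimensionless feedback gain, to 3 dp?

0.633

Convert to gains: g_wv = 1.93/3.9 = 0.4949; g_ice = 0.538/3.9 = 0.1379.
Total gain g = 0.6328.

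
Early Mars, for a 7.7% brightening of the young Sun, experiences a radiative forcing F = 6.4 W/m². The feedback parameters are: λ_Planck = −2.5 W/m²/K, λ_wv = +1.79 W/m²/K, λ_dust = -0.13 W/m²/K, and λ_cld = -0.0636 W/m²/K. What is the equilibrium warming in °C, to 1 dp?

7.1 °C

Net feedback parameter λ = (−2.5) + (+1.79) + (-0.13) + (-0.0636) = -0.9036 W/m²/K.
ΔT = −F/λ = −6.4/(-0.9036) = 7.1 °C.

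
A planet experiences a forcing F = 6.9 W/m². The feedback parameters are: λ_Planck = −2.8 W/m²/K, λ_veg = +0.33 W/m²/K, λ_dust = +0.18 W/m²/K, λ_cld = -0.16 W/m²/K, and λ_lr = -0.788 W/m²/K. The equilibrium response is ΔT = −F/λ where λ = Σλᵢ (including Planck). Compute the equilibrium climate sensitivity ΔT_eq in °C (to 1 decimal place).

2.1 °C

Net feedback parameter λ = (−2.8) + (+0.33) + (+0.18) + (-0.16) + (-0.788) = -3.238 W/m²/K.
ΔT = −F/λ = −6.9/(-3.238) = 2.1 °C.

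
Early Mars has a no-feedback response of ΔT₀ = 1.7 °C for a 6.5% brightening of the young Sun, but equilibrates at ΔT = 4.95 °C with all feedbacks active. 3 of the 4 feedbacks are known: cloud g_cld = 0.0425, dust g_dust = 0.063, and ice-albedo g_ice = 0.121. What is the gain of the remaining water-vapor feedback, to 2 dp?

0.43

Amplification A = ΔT/ΔT₀ = 4.95/1.7 = 2.912.
Total gain g = 1 − 1/A = 1 − 1/2.912 = 0.6566.
Known gains sum to 0.0425 + 0.063 + 0.121 = 0.2265.
g_wv = 0.6566 − 0.2265 = 0.43.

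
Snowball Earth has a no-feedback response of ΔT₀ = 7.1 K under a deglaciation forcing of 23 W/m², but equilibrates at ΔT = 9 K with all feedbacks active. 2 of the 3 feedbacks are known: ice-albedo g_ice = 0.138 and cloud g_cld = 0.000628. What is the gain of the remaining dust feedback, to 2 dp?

0.07

Amplification A = ΔT/ΔT₀ = 9/7.1 = 1.268.
Total gain g = 1 − 1/A = 1 − 1/1.268 = 0.2114.
Known gains sum to 0.138 + 0.000628 = 0.138628.
g_dust = 0.2114 − 0.138628 = 0.07.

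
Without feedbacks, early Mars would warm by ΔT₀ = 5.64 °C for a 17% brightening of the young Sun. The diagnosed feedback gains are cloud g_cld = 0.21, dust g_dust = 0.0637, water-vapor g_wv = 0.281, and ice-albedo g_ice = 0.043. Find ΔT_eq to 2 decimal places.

Total gain g = 0.21 + 0.0637 + 0.281 + 0.043 = 0.5977.
Amplification A = 1/(1 − 0.5977) = 2.486.
ΔT = 5.64 × 2.486 = 14.02 °C.

14.02 °C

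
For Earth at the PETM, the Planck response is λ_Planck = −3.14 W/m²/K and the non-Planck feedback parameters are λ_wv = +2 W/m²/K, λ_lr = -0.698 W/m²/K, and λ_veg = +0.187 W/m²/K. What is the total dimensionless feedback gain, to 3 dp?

Convert to gains: g_wv = 2/3.14 = 0.6369; g_lr = -0.698/3.14 = -0.2223; g_veg = 0.187/3.14 = 0.05955.
Total gain g = 0.47415.

0.474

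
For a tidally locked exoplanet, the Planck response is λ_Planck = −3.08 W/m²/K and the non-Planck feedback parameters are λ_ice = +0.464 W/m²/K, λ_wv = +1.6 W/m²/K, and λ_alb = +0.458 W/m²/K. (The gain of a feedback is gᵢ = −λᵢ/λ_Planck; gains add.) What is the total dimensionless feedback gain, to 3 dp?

Convert to gains: g_ice = 0.464/3.08 = 0.1506; g_wv = 1.6/3.08 = 0.5195; g_alb = 0.458/3.08 = 0.1487.
Total gain g = 0.8188.

0.819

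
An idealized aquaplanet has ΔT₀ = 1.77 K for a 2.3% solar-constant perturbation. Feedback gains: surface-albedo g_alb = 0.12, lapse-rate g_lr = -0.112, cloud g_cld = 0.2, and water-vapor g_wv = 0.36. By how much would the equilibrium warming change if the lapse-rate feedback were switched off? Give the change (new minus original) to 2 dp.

1.43 K

Original: g = 0.568, ΔT = 1.77/(1−0.568) = 4.0972 K.
Without lapse-rate: g' = 0.68, ΔT' = 1.77/(1−0.68) = 5.5312 K.
Change = 5.5312 − 4.0972 = 1.43 K.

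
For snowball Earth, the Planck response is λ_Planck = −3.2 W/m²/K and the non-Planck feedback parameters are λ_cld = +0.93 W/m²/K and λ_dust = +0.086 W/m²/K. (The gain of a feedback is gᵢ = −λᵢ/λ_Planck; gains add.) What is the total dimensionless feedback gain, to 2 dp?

0.32

Convert to gains: g_cld = 0.93/3.2 = 0.2906; g_dust = 0.086/3.2 = 0.02687.
Total gain g = 0.31747.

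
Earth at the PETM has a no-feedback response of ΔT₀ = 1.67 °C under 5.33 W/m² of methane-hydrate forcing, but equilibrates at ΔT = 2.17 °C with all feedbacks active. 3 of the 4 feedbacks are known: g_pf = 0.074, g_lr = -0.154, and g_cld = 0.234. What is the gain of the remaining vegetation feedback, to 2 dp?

Amplification A = ΔT/ΔT₀ = 2.17/1.67 = 1.299.
Total gain g = 1 − 1/A = 1 − 1/1.299 = 0.2302.
Known gains sum to 0.074 − 0.154 + 0.234 = 0.154.
g_veg = 0.2302 − 0.154 = 0.08.

0.08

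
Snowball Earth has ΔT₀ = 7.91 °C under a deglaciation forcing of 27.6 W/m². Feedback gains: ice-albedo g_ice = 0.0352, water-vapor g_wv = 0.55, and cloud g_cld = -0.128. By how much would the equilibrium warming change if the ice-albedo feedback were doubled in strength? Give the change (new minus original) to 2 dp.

Original: g = 0.4572, ΔT = 7.91/(1−0.4572) = 14.5726 °C.
With doubled ice-albedo: g' = 0.4924, ΔT' = 7.91/(1−0.4924) = 15.5831 °C.
Change = 15.5831 − 14.5726 = 1.01 °C.

1.01 °C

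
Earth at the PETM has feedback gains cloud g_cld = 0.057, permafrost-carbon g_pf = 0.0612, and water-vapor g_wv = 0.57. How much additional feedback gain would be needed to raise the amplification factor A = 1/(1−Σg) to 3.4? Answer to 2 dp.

0.02

Current total gain = 0.6882.
Target gain for A = 3.4: g* = 1 − 1/3.4 = 0.7059.
Additional gain needed = 0.7059 − 0.6882 = 0.02.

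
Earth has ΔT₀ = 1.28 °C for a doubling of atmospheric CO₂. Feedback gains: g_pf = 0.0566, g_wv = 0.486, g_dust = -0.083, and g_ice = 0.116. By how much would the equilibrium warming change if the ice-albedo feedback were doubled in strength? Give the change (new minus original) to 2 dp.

Original: g = 0.5756, ΔT = 1.28/(1−0.5756) = 3.0160 °C.
With doubled ice-albedo: g' = 0.6916, ΔT' = 1.28/(1−0.6916) = 4.1505 °C.
Change = 4.1505 − 3.0160 = 1.13 °C.

1.13 °C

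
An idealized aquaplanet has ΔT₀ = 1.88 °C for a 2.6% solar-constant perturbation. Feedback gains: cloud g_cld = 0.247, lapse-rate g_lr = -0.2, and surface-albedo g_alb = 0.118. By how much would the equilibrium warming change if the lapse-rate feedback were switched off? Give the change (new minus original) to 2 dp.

Original: g = 0.165, ΔT = 1.88/(1−0.165) = 2.2515 °C.
Without lapse-rate: g' = 0.365, ΔT' = 1.88/(1−0.365) = 2.9606 °C.
Change = 2.9606 − 2.2515 = 0.71 °C.

0.71 °C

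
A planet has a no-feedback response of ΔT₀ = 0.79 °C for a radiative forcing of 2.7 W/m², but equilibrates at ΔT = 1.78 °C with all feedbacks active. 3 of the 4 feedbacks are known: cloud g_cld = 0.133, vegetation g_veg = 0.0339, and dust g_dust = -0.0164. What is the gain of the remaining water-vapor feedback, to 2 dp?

0.41

Amplification A = ΔT/ΔT₀ = 1.78/0.79 = 2.253.
Total gain g = 1 − 1/A = 1 − 1/2.253 = 0.5561.
Known gains sum to 0.133 + 0.0339 − 0.0164 = 0.1505.
g_wv = 0.5561 − 0.1505 = 0.41.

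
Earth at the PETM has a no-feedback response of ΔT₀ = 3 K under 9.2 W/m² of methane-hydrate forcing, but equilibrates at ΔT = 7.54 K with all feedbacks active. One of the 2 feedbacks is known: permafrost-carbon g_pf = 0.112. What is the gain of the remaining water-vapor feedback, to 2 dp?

0.49

Amplification A = ΔT/ΔT₀ = 7.54/3 = 2.513.
Total gain g = 1 − 1/A = 1 − 1/2.513 = 0.6021.
The known gain is 0.112.
g_wv = 0.6021 − 0.112 = 0.49.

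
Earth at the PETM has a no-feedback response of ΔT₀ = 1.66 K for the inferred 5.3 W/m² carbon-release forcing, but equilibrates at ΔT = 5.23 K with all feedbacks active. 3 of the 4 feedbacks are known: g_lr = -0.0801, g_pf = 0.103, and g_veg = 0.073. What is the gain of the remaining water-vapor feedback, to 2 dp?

Amplification A = ΔT/ΔT₀ = 5.23/1.66 = 3.151.
Total gain g = 1 − 1/A = 1 − 1/3.151 = 0.6826.
Known gains sum to -0.0801 + 0.103 + 0.073 = 0.0959.
g_wv = 0.6826 − 0.0959 = 0.59.

0.59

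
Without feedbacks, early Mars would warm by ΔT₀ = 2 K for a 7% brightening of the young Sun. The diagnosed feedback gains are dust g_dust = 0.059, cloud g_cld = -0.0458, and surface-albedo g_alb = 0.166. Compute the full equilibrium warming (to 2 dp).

2.44 K

Total gain g = 0.059 − 0.0458 + 0.166 = 0.1792.
Amplification A = 1/(1 − 0.1792) = 1.218.
ΔT = 2 × 1.218 = 2.44 K.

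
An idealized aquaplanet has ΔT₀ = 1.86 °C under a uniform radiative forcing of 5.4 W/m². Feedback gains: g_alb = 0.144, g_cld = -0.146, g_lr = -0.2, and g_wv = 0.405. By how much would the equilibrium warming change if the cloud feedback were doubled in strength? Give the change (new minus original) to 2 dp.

-0.36 °C

Original: g = 0.203, ΔT = 1.86/(1−0.203) = 2.3338 °C.
With doubled cloud: g' = 0.057, ΔT' = 1.86/(1−0.057) = 1.9724 °C.
Change = 1.9724 − 2.3338 = -0.36 °C.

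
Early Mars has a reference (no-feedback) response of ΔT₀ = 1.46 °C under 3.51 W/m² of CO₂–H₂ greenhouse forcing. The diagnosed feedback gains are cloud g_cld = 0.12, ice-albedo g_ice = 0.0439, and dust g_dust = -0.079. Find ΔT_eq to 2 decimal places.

Total gain g = 0.12 + 0.0439 − 0.079 = 0.0849.
Amplification A = 1/(1 − 0.0849) = 1.093.
ΔT = 1.46 × 1.093 = 1.60 °C.

1.60 °C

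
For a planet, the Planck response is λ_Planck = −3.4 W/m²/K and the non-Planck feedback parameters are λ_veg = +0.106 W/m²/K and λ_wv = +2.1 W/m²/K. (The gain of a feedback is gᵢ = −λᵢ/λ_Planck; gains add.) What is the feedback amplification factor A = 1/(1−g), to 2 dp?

Convert to gains: g_veg = 0.106/3.4 = 0.03118; g_wv = 2.1/3.4 = 0.6176.
Total gain g = 0.64878.
A = 1/(1 − 0.64878) = 2.85.

2.85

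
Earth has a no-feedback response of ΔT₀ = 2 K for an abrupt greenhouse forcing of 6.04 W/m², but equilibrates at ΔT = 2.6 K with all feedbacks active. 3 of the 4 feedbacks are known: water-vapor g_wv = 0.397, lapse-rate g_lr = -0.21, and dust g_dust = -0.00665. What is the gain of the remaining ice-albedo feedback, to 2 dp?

0.05

Amplification A = ΔT/ΔT₀ = 2.6/2 = 1.3.
Total gain g = 1 − 1/A = 1 − 1/1.3 = 0.2308.
Known gains sum to 0.397 − 0.21 − 0.00665 = 0.18035.
g_ice = 0.2308 − 0.18035 = 0.05.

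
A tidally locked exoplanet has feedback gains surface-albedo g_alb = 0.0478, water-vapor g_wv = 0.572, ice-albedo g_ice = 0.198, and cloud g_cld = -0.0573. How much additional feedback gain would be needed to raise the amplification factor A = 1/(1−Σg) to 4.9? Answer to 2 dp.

Current total gain = 0.7605.
Target gain for A = 4.9: g* = 1 − 1/4.9 = 0.7959.
Additional gain needed = 0.7959 − 0.7605 = 0.04.

0.04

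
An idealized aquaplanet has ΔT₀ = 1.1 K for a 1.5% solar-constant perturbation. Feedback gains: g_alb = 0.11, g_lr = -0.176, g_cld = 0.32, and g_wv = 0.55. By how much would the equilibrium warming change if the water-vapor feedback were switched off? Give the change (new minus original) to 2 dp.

-4.14 K

Original: g = 0.804, ΔT = 1.1/(1−0.804) = 5.6122 K.
Without water-vapor: g' = 0.254, ΔT' = 1.1/(1−0.254) = 1.4745 K.
Change = 1.4745 − 5.6122 = -4.14 K.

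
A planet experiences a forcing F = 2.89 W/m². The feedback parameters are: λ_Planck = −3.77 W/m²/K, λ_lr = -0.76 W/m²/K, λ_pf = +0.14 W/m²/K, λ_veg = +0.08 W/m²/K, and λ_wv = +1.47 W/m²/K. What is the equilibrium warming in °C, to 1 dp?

Net feedback parameter λ = (−3.77) + (-0.76) + (+0.14) + (+0.08) + (+1.47) = -2.84 W/m²/K.
ΔT = −F/λ = −2.89/(-2.84) = 1.0 °C.

1.0 °C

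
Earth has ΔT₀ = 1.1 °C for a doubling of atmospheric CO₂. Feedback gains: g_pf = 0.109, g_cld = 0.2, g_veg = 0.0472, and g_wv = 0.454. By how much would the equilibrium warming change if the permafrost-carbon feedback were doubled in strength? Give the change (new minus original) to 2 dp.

7.82 °C

Original: g = 0.8102, ΔT = 1.1/(1−0.8102) = 5.7956 °C.
With doubled permafrost-carbon: g' = 0.9192, ΔT' = 1.1/(1−0.9192) = 13.6139 °C.
Change = 13.6139 − 5.7956 = 7.82 °C.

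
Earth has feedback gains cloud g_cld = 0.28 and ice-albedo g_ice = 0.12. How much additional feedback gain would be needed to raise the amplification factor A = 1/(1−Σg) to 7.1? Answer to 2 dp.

0.46

Current total gain = 0.4.
Target gain for A = 7.1: g* = 1 − 1/7.1 = 0.8592.
Additional gain needed = 0.8592 − 0.4 = 0.46.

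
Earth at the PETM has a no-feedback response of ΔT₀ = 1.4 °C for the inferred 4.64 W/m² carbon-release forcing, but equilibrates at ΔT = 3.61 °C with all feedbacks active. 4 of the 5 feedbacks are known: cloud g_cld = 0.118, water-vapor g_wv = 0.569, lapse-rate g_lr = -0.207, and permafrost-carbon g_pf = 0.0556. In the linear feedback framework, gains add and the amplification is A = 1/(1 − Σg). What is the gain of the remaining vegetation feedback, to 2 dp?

Amplification A = ΔT/ΔT₀ = 3.61/1.4 = 2.579.
Total gain g = 1 − 1/A = 1 − 1/2.579 = 0.6123.
Known gains sum to 0.118 + 0.569 − 0.207 + 0.0556 = 0.5356.
g_veg = 0.6123 − 0.5356 = 0.08.

0.08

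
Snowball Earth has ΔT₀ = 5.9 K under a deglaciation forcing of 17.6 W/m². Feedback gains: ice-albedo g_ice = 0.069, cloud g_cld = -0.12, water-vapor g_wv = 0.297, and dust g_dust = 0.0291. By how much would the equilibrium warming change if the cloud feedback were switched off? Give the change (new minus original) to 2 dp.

Original: g = 0.2751, ΔT = 5.9/(1−0.2751) = 8.1391 K.
Without cloud: g' = 0.3951, ΔT' = 5.9/(1−0.3951) = 9.7537 K.
Change = 9.7537 − 8.1391 = 1.61 K.

1.61 K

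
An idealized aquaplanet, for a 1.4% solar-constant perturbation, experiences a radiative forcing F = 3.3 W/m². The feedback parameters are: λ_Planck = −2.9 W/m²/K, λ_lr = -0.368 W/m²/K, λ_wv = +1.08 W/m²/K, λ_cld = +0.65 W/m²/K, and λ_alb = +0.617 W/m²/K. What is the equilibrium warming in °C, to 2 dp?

3.58 °C

Net feedback parameter λ = (−2.9) + (-0.368) + (+1.08) + (+0.65) + (+0.617) = -0.921 W/m²/K.
ΔT = −F/λ = −3.3/(-0.921) = 3.58 °C.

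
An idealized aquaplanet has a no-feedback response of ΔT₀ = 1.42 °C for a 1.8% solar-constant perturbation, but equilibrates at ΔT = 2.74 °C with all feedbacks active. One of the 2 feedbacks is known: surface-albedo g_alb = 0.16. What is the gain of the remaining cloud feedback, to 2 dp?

0.32

Amplification A = ΔT/ΔT₀ = 2.74/1.42 = 1.93.
Total gain g = 1 − 1/A = 1 − 1/1.93 = 0.4819.
The known gain is 0.16.
g_cld = 0.4819 − 0.16 = 0.32.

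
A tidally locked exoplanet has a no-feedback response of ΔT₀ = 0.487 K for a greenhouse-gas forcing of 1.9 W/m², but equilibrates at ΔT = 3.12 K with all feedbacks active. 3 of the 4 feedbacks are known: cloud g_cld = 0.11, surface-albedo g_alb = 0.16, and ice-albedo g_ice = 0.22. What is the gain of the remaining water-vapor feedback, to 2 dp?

Amplification A = ΔT/ΔT₀ = 3.12/0.487 = 6.407.
Total gain g = 1 − 1/A = 1 − 1/6.407 = 0.8439.
Known gains sum to 0.11 + 0.16 + 0.22 = 0.49.
g_wv = 0.8439 − 0.49 = 0.35.

0.35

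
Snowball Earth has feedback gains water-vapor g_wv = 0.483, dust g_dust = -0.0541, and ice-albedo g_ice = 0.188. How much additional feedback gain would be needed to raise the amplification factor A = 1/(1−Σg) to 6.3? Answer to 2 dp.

0.22

Current total gain = 0.6169.
Target gain for A = 6.3: g* = 1 − 1/6.3 = 0.8413.
Additional gain needed = 0.8413 − 0.6169 = 0.22.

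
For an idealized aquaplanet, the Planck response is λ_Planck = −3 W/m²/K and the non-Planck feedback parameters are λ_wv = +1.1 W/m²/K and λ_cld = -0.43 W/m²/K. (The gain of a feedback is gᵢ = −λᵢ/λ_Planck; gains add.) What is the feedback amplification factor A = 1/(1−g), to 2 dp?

1.29

Convert to gains: g_wv = 1.1/3 = 0.3667; g_cld = -0.43/3 = -0.1433.
Total gain g = 0.2234.
A = 1/(1 − 0.2234) = 1.29.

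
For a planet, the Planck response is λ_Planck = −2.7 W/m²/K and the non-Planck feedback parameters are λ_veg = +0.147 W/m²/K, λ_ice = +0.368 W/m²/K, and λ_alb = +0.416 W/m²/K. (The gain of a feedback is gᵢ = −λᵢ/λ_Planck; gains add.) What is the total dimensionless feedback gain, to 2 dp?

Convert to gains: g_veg = 0.147/2.7 = 0.05444; g_ice = 0.368/2.7 = 0.1363; g_alb = 0.416/2.7 = 0.1541.
Total gain g = 0.34484.

0.34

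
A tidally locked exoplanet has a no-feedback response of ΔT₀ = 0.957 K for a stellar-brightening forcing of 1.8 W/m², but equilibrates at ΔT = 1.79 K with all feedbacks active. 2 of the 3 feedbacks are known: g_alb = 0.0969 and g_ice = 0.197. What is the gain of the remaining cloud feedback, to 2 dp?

Amplification A = ΔT/ΔT₀ = 1.79/0.957 = 1.87.
Total gain g = 1 − 1/A = 1 − 1/1.87 = 0.4652.
Known gains sum to 0.0969 + 0.197 = 0.2939.
g_cld = 0.4652 − 0.2939 = 0.17.

0.17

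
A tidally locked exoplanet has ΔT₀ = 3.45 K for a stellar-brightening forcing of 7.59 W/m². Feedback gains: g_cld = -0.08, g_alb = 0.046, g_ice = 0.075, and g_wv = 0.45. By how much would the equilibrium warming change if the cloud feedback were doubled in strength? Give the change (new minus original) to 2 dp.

Original: g = 0.491, ΔT = 3.45/(1−0.491) = 6.7780 K.
With doubled cloud: g' = 0.411, ΔT' = 3.45/(1−0.411) = 5.8574 K.
Change = 5.8574 − 6.7780 = -0.92 K.

-0.92 K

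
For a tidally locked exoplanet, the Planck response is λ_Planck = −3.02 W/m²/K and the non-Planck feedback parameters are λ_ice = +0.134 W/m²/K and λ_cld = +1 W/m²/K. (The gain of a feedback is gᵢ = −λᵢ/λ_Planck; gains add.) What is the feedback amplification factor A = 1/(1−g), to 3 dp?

1.601

Convert to gains: g_ice = 0.134/3.02 = 0.04437; g_cld = 1/3.02 = 0.3311.
Total gain g = 0.37547.
A = 1/(1 − 0.37547) = 1.601.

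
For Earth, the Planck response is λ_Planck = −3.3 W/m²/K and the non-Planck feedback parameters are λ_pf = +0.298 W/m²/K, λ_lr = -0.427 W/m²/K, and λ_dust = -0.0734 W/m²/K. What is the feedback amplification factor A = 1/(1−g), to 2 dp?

0.94

Convert to gains: g_pf = 0.298/3.3 = 0.0903; g_lr = -0.427/3.3 = -0.1294; g_dust = -0.0734/3.3 = -0.02224.
Total gain g = -0.06134.
A = 1/(1 + 0.06134) = 0.94.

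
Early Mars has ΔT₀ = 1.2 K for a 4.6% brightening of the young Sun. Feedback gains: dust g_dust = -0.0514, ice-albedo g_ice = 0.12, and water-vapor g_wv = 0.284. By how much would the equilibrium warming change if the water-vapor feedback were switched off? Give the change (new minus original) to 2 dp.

Original: g = 0.3526, ΔT = 1.2/(1−0.3526) = 1.8536 K.
Without water-vapor: g' = 0.0686, ΔT' = 1.2/(1−0.0686) = 1.2884 K.
Change = 1.2884 − 1.8536 = -0.57 K.

-0.57 K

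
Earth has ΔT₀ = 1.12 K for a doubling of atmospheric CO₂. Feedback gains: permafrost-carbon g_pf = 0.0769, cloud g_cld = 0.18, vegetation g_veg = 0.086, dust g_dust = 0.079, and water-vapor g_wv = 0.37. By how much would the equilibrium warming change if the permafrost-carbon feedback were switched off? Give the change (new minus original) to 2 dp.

Original: g = 0.7919, ΔT = 1.12/(1−0.7919) = 5.3820 K.
Without permafrost-carbon: g' = 0.715, ΔT' = 1.12/(1−0.715) = 3.9298 K.
Change = 3.9298 − 5.3820 = -1.45 K.

-1.45 K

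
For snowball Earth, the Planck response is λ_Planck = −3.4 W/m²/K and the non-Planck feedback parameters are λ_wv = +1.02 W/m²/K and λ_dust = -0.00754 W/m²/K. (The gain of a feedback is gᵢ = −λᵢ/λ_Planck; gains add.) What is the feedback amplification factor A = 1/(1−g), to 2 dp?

1.42

Convert to gains: g_wv = 1.02/3.4 = 0.3; g_dust = -0.00754/3.4 = -0.002218.
Total gain g = 0.297782.
A = 1/(1 − 0.297782) = 1.42.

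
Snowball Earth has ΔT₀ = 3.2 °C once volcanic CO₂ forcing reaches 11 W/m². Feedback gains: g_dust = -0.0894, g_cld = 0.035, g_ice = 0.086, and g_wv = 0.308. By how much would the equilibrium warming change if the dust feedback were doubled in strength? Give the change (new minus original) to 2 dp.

Original: g = 0.3396, ΔT = 3.2/(1−0.3396) = 4.8455 °C.
With doubled dust: g' = 0.2502, ΔT' = 3.2/(1−0.2502) = 4.2678 °C.
Change = 4.2678 − 4.8455 = -0.58 °C.

-0.58 °C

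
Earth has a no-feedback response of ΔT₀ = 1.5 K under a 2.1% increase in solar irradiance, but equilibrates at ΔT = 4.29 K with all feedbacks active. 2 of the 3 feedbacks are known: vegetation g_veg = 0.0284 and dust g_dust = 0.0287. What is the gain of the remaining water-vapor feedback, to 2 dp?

0.59

Amplification A = ΔT/ΔT₀ = 4.29/1.5 = 2.86.
Total gain g = 1 − 1/A = 1 − 1/2.86 = 0.6503.
Known gains sum to 0.0284 + 0.0287 = 0.0571.
g_wv = 0.6503 − 0.0571 = 0.59.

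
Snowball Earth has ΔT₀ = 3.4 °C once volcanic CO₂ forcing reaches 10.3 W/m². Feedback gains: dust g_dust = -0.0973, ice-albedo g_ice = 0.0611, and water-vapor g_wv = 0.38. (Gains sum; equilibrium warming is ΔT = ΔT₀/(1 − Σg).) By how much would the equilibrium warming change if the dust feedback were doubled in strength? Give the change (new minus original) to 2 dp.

Original: g = 0.3438, ΔT = 3.4/(1−0.3438) = 5.1813 °C.
With doubled dust: g' = 0.2465, ΔT' = 3.4/(1−0.2465) = 4.5123 °C.
Change = 4.5123 − 5.1813 = -0.67 °C.

-0.67 °C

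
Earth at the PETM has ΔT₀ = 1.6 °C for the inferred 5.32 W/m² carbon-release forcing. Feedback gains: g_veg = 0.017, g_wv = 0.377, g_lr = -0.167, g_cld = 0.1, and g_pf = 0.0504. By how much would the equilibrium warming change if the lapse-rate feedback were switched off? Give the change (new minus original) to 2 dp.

0.94 °C

Original: g = 0.3774, ΔT = 1.6/(1−0.3774) = 2.5699 °C.
Without lapse-rate: g' = 0.5444, ΔT' = 1.6/(1−0.5444) = 3.5119 °C.
Change = 3.5119 − 2.5699 = 0.94 °C.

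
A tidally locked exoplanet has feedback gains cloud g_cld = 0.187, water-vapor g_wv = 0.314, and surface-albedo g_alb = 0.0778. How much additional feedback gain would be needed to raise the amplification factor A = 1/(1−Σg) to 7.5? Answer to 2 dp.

0.29

Current total gain = 0.5788.
Target gain for A = 7.5: g* = 1 − 1/7.5 = 0.8667.
Additional gain needed = 0.8667 − 0.5788 = 0.29.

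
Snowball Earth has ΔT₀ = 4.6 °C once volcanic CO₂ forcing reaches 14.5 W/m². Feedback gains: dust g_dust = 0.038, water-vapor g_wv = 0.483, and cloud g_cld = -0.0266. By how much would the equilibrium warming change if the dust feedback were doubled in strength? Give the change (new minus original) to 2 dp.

0.74 °C

Original: g = 0.4944, ΔT = 4.6/(1−0.4944) = 9.0981 °C.
With doubled dust: g' = 0.5324, ΔT' = 4.6/(1−0.5324) = 9.8375 °C.
Change = 9.8375 − 9.0981 = 0.74 °C.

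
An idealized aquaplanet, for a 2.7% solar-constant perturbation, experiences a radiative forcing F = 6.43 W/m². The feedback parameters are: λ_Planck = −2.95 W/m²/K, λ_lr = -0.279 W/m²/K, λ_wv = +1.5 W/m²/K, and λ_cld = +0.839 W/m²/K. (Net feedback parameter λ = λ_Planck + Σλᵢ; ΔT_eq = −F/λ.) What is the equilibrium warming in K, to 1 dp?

7.2 K

Net feedback parameter λ = (−2.95) + (-0.279) + (+1.5) + (+0.839) = -0.89 W/m²/K.
ΔT = −F/λ = −6.43/(-0.89) = 7.2 K.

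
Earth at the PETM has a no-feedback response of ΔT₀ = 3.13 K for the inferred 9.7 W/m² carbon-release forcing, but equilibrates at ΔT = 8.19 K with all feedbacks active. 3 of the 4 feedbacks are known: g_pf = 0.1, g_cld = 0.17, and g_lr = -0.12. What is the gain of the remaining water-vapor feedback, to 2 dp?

Amplification A = ΔT/ΔT₀ = 8.19/3.13 = 2.617.
Total gain g = 1 − 1/A = 1 − 1/2.617 = 0.6179.
Known gains sum to 0.1 + 0.17 − 0.12 = 0.15.
g_wv = 0.6179 − 0.15 = 0.47.

0.47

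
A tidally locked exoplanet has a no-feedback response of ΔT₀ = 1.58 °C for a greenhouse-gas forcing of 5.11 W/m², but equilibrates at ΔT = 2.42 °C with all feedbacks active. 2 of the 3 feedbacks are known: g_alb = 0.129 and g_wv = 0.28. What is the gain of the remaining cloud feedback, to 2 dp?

Amplification A = ΔT/ΔT₀ = 2.42/1.58 = 1.532.
Total gain g = 1 − 1/A = 1 − 1/1.532 = 0.3473.
Known gains sum to 0.129 + 0.28 = 0.409.
g_cld = 0.3473 − 0.409 = -0.06.

-0.06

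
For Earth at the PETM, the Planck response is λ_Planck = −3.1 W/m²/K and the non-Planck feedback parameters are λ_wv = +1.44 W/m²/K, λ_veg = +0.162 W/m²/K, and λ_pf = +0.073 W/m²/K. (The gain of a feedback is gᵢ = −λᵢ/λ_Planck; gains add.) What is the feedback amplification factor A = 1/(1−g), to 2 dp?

Convert to gains: g_wv = 1.44/3.1 = 0.4645; g_veg = 0.162/3.1 = 0.05226; g_pf = 0.073/3.1 = 0.02355.
Total gain g = 0.54031.
A = 1/(1 − 0.54031) = 2.18.

2.18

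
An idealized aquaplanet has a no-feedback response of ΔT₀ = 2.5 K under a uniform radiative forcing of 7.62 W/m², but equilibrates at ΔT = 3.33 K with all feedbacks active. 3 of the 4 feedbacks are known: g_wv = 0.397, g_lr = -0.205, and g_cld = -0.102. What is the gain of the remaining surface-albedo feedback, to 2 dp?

Amplification A = ΔT/ΔT₀ = 3.33/2.5 = 1.332.
Total gain g = 1 − 1/A = 1 − 1/1.332 = 0.2492.
Known gains sum to 0.397 − 0.205 − 0.102 = 0.09.
g_alb = 0.2492 − 0.09 = 0.16.

0.16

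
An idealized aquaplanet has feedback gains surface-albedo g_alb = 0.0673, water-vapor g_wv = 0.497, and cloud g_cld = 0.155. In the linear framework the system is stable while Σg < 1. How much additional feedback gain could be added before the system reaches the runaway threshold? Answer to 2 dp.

Current total gain = 0.0673 + 0.497 + 0.155 = 0.7193.
Margin to runaway = 1 − 0.7193 = 0.28.

0.28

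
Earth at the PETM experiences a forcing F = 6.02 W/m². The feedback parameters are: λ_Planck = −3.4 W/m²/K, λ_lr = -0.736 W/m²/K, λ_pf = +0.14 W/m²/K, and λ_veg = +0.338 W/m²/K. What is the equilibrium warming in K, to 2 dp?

1.65 K

Net feedback parameter λ = (−3.4) + (-0.736) + (+0.14) + (+0.338) = -3.658 W/m²/K.
ΔT = −F/λ = −6.02/(-3.658) = 1.65 K.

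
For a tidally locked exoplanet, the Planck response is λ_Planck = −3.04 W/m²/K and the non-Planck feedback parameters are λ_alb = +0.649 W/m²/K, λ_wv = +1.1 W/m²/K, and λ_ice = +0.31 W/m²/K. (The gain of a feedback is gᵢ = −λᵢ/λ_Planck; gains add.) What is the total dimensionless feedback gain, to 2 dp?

0.68

Convert to gains: g_alb = 0.649/3.04 = 0.2135; g_wv = 1.1/3.04 = 0.3618; g_ice = 0.31/3.04 = 0.102.
Total gain g = 0.6773.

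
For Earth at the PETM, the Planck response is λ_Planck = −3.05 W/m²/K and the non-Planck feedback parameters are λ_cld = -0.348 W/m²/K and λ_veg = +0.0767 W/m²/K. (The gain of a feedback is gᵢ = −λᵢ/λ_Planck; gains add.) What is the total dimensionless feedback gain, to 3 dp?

Convert to gains: g_cld = -0.348/3.05 = -0.1141; g_veg = 0.0767/3.05 = 0.02515.
Total gain g = -0.08895.

-0.089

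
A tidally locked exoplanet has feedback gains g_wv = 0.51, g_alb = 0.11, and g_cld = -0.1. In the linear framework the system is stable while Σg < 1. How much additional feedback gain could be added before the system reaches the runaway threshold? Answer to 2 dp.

Current total gain = 0.51 + 0.11 − 0.1 = 0.52.
Margin to runaway = 1 − 0.52 = 0.48.

0.48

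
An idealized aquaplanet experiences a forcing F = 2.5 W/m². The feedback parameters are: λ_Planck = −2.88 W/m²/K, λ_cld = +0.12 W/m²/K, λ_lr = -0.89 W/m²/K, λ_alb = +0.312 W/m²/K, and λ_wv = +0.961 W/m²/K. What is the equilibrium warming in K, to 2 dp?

Net feedback parameter λ = (−2.88) + (+0.12) + (-0.89) + (+0.312) + (+0.961) = -2.377 W/m²/K.
ΔT = −F/λ = −2.5/(-2.377) = 1.05 K.

1.05 K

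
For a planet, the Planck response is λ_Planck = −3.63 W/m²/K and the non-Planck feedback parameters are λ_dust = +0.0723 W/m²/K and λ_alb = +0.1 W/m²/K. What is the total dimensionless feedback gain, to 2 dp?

0.05

Convert to gains: g_dust = 0.0723/3.63 = 0.01992; g_alb = 0.1/3.63 = 0.02755.
Total gain g = 0.04747.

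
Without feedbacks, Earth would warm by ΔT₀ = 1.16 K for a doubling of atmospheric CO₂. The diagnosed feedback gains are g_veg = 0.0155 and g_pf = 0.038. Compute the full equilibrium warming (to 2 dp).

1.23 K

Total gain g = 0.0155 + 0.038 = 0.0535.
Amplification A = 1/(1 − 0.0535) = 1.057.
ΔT = 1.16 × 1.057 = 1.23 K.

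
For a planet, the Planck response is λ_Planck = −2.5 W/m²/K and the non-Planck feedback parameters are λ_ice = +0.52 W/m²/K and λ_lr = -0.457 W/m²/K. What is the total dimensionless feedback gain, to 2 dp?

0.03

Convert to gains: g_ice = 0.52/2.5 = 0.208; g_lr = -0.457/2.5 = -0.1828.
Total gain g = 0.0252.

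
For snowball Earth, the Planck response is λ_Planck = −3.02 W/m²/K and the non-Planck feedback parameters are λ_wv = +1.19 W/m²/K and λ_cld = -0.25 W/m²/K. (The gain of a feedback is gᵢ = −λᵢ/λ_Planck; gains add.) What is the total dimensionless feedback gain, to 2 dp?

Convert to gains: g_wv = 1.19/3.02 = 0.394; g_cld = -0.25/3.02 = -0.08278.
Total gain g = 0.31122.

0.31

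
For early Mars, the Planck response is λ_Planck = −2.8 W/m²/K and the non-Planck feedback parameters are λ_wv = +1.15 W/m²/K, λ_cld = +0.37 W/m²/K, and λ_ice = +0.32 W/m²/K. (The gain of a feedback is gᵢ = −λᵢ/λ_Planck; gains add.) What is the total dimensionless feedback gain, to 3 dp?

0.657

Convert to gains: g_wv = 1.15/2.8 = 0.4107; g_cld = 0.37/2.8 = 0.1321; g_ice = 0.32/2.8 = 0.1143.
Total gain g = 0.6571.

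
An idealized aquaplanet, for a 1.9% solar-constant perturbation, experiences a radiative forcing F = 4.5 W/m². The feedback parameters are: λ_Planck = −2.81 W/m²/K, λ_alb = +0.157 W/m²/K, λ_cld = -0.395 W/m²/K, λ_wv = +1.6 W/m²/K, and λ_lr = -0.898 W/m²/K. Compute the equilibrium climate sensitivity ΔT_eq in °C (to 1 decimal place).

Net feedback parameter λ = (−2.81) + (+0.157) + (-0.395) + (+1.6) + (-0.898) = -2.346 W/m²/K.
ΔT = −F/λ = −4.5/(-2.346) = 1.9 °C.

1.9 °C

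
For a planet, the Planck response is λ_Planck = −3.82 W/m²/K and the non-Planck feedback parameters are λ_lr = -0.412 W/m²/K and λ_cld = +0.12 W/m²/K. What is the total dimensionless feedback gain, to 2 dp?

Convert to gains: g_lr = -0.412/3.82 = -0.1079; g_cld = 0.12/3.82 = 0.03141.
Total gain g = -0.07649.

-0.08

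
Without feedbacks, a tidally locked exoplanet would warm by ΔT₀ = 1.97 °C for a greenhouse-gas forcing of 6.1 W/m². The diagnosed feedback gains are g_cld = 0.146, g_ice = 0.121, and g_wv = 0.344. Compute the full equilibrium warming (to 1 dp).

5.1 °C

Total gain g = 0.146 + 0.121 + 0.344 = 0.611.
Amplification A = 1/(1 − 0.611) = 2.571.
ΔT = 1.97 × 2.571 = 5.1 °C.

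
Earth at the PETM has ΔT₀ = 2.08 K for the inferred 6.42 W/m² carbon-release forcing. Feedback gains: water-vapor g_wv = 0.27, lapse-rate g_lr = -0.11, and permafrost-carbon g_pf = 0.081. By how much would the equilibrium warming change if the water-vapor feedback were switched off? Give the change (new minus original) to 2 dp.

Original: g = 0.241, ΔT = 2.08/(1−0.241) = 2.7404 K.
Without water-vapor: g' = -0.029, ΔT' = 2.08/(1+0.029) = 2.0214 K.
Change = 2.0214 − 2.7404 = -0.72 K.

-0.72 K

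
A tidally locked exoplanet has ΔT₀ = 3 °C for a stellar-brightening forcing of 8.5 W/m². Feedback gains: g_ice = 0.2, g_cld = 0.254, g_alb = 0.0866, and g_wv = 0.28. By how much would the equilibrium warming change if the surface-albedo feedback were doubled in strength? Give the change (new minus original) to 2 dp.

15.61 °C

Original: g = 0.8206, ΔT = 3/(1−0.8206) = 16.7224 °C.
With doubled surface-albedo: g' = 0.9072, ΔT' = 3/(1−0.9072) = 32.3276 °C.
Change = 32.3276 − 16.7224 = 15.61 °C.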